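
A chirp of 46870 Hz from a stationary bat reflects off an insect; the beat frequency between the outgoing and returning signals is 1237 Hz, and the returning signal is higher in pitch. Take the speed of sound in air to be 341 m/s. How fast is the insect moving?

Double Doppler shift off a moving reflector: f₂ = f₀ · (v + u)/(v − u) (u > 0 toward emitter).
Returning signal is higher, so f₂ = f₀ + Δf = 46870 + 1237 = 48107 Hz.
Rearranging, u = v · (f₂ − f₀)/(f₂ + f₀) = 341 × 1237/94977 ≈ 4.4 m/s.
So the insect is moving at 4.4 m/s toward the emitter.

4.4 m/s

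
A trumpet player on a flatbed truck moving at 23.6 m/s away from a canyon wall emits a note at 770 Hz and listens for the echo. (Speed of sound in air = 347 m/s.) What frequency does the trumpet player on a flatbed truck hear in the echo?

672 Hz

The canyon wall receives the sound from a moving source: f₁ = f₀ · v/(v + v_e) = 770 × 347/370.6 ≈ 721 Hz.
On the return leg the trumpet player on a flatbed truck is a moving observer: f₂ = f₁ · (v − v_e)/v = 721 × 323.4/347 ≈ 672 Hz.
Equivalently f₂ = f₀ · (v − v_e)/(v + v_e).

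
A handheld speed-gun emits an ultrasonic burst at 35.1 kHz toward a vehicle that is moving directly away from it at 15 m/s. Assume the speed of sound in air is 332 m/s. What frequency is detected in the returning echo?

The vehicle first receives the wave as a moving observer: f₁ = f₀ · (v − u)/v = 35.1 × (332 − 15)/332 ≈ 33.5 kHz.
On reflection it acts as a source moving away from the stationary detector: f₂ = f₁ · v/(v + u) = 33.5 × 332/347 ≈ 32.1 kHz.

32.1 kHz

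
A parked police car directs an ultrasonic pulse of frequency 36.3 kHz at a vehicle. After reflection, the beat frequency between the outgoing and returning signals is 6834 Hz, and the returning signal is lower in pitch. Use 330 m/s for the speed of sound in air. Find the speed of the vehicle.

Double Doppler shift off a moving reflector: f₂ = f₀ · (v + u)/(v − u) (u > 0 toward emitter).
Returning signal is lower, so f₂ = f₀ − Δf = 36300 − 6834 = 29466 Hz.
Rearranging, u = v · (f₂ − f₀)/(f₂ + f₀) = 330 × -6834/65766 ≈ -34 m/s.
So the vehicle is moving at 34 m/s away from the emitter.

34 m/s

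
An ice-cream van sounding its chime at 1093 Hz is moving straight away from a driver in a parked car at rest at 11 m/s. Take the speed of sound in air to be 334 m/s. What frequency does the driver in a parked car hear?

Moving source, stationary observer: f' = f · v/(v + v_s) since the source is receding.
f' = 1093 × 334/(334 + 11) = 1093 × 334/345 ≈ 1058 Hz.

1058 Hz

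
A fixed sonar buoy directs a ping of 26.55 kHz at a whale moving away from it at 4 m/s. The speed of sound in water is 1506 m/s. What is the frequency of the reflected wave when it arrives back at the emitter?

At the whale (a moving observer), f₁ = f₀ · (v − u)/v = 26.55 × 1502/1506 ≈ 26.5 kHz.
On reflection it acts as a source moving away from the stationary detector: f₂ = f₁ · v/(v + u) = 26.5 × 1506/1510 ≈ 26.4 kHz.
Equivalently f₂ = f₀ · (v − u)/(v + u).

26.4 kHz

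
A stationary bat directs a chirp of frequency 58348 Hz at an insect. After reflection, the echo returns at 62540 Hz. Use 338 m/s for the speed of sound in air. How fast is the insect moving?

11.7 m/s

Double Doppler shift off a moving reflector: f₂ = f₀ · (v + u)/(v − u) (u > 0 toward emitter).
Rearranging, u = v · (f₂ − f₀)/(f₂ + f₀) = 338 × 4192/120888 ≈ 11.7 m/s.
So the insect is moving at 11.7 m/s toward the emitter.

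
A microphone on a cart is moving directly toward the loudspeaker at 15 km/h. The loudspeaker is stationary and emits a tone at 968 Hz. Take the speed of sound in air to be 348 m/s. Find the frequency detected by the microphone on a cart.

980 Hz

15 km/h = 4.167 m/s.
Only the observer moves, toward the source, so f' = f · (v + v_o)/v.
f' = 968 × (348 + 4.167)/348 = 968 × 352.17/348 ≈ 980 Hz.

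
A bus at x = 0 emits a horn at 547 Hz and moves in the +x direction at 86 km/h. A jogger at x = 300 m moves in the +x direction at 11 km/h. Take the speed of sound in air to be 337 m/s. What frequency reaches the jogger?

86 km/h = 23.89 m/s; 11 km/h = 3.056 m/s.
The observer lies on the +x side, so the source is heading toward the observer and the observer is heading away from the source.
General Doppler shift: f' = f · (v − v_o)/(v − v_s).
f' = 547 × (337 − 3.056)/(337 − 23.89) = 547 × 333.94/313.11 ≈ 583 Hz.

583 Hz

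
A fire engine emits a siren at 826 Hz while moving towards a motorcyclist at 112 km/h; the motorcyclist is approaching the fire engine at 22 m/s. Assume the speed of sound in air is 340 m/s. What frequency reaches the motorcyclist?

968 Hz

112 km/h = 31.11 m/s.
With source approaching and observer approaching, f' = f · (v + v_o)/(v − v_s).
f' = 826 × (340 + 22)/(340 − 31.11) = 826 × 362/308.89 ≈ 968 Hz.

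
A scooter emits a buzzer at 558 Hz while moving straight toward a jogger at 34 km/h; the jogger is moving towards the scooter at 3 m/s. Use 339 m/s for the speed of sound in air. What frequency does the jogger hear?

579 Hz

34 km/h = 9.444 m/s.
Both move, so f' = f · (v + v_o)/(v − v_s).
f' = 558 × (339 + 3)/(339 − 9.444) = 558 × 342/329.56 ≈ 579 Hz.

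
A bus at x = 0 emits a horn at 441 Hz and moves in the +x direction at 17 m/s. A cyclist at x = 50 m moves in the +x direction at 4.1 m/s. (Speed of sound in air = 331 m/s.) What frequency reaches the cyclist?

The observer lies on the +x side, so the source is heading toward the observer and the observer is heading away from the source.
Both move, so f' = f · (v − v_o)/(v − v_s).
f' = 441 × (331 − 4.1)/(331 − 17) = 441 × 326.9/314 ≈ 459 Hz.

459 Hz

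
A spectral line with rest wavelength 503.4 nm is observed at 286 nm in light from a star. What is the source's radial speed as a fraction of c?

0.512c

λ'/λ₀ = 0.5681 < 1 (blueshift), so the source is approaching.
λ'/λ₀ = √((1 − β)/(1 + β)) for an approaching source ⇒ β = (1 − r²)/(1 + r²) with r = λ'/λ₀.
β = (1 − 0.3228)/(1 + 0.3228) ≈ 0.512.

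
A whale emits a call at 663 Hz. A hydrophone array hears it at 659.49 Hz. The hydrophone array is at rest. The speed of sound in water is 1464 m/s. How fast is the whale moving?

f' < f, so the whale is receding.
f' = f · v/(v + v_s) ⇒ v_s = v · |1 − f/f'|.
v_s = 1464 × |1 − 663/659.49| = 1464 × 0.005322 ≈ 7.8 m/s.

7.8 m/s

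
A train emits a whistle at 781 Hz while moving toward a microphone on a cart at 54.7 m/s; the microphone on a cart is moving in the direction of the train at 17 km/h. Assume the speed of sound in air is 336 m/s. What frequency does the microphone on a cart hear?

17 km/h = 4.722 m/s.
General Doppler shift: f' = f · (v + v_o)/(v − v_s).
f' = 781 × (336 + 4.722)/(336 − 54.7) = 781 × 340.72/281.3 ≈ 946 Hz.

946 Hz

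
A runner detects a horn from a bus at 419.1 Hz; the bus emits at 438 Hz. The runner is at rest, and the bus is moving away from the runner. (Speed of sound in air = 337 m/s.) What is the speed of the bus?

15.2 m/s

f' = f · v/(v + v_s) ⇒ v_s = v · |1 − f/f'|.
v_s = 337 × |1 − 438/419.1| = 337 × 0.0451 ≈ 15.2 m/s.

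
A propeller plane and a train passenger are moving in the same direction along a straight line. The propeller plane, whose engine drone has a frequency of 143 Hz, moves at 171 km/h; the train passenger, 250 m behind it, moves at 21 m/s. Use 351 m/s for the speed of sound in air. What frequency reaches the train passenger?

171 km/h = 47.5 m/s.
The train passenger is behind, so the propeller plane is moving away from it while the train passenger is moving toward the propeller plane.
With source receding and observer approaching, f' = f · (v + v_o)/(v + v_s).
f' = 143 × (351 + 21)/(351 + 47.5) = 143 × 372/398.5 ≈ 133 Hz.

133 Hz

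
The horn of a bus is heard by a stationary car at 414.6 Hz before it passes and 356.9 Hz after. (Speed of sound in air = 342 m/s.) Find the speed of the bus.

f₁/f₂ = (v + v_s)/(v − v_s), so v_s = v · (f₁ − f₂)/(f₁ + f₂).
v_s = 342 × (414.6 − 356.9)/(414.6 + 356.9) = 342 × 57.7/771.5 ≈ 26 m/s.

26 m/s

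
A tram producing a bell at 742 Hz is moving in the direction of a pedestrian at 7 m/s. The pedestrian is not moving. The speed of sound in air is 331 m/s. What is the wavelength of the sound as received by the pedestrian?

43.7 cm

Only the source moves, toward the listener, so f' = f · v/(v − v_s).
f' = 742 × 331/(331 − 7) ≈ 758 Hz.
λ' = v/f' = 331/758.031 ≈ 43.7 cm.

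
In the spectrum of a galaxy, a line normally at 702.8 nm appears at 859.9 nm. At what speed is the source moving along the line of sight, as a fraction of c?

0.199

λ'/λ₀ = 1.2235 > 1 (redshift), so the source is receding.
λ'/λ₀ = √((1 + β)/(1 − β)) for a receding source ⇒ β = (r² − 1)/(r² + 1) with r = λ'/λ₀.
β = (1.4970 − 1)/(1.4970 + 1) ≈ 0.199.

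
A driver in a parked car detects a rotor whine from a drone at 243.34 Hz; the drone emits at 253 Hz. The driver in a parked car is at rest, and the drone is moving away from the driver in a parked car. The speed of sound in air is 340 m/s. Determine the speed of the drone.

f' = f · v/(v + v_s) ⇒ v_s = v · |1 − f/f'|.
v_s = 340 × |1 − 253/243.34| = 340 × 0.0397 ≈ 13.5 m/s.

13.5 m/s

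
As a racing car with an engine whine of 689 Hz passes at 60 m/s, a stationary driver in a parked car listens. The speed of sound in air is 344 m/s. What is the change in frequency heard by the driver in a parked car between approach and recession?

Approaching: f₁ = f · v/(v − v_s) = 689 × 344/284 ≈ 835 Hz.
Receding: f₂ = f · v/(v + v_s) = 689 × 344/404 ≈ 587 Hz.
Drop: f₁ − f₂ = 2f·v·v_s/(v² − v_s²) = 2 × 689 × 344 × 60/(344² − 60²) ≈ 248 Hz.

248 Hz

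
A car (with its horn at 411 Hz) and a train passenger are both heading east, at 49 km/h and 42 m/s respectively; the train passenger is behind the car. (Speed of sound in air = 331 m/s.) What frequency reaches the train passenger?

445 Hz

49 km/h = 13.61 m/s.
The train passenger is behind, so the car is moving away from it while the train passenger is moving toward the car.
General Doppler shift: f' = f · (v + v_o)/(v + v_s).
f' = 411 × (331 + 42)/(331 + 13.61) = 411 × 373/344.61 ≈ 445 Hz.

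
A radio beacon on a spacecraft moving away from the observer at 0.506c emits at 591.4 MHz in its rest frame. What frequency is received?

338.7 MHz

Relativistic Doppler for frequency: f' = f₀ · √((1 − β)/(1 + β)).
f' = 591.4 × √(0.4940/1.5060) = 591.4 × 0.57273 ≈ 338.7 MHz.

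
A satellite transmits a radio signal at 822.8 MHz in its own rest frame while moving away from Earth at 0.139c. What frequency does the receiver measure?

Relativistic Doppler for frequency: f' = f₀ · √((1 − β)/(1 + β)).
f' = 822.8 × √(0.8610/1.1390) = 822.8 × 0.86944 ≈ 715.4 MHz.

715.4 MHz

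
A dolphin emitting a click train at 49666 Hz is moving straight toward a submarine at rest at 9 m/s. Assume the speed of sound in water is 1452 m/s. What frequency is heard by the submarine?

With the source moving toward a stationary observer, f' = f · v/(v − v_s).
f' = 49666 × 1452/(1452 − 9) = 49666 × 1452/1443 ≈ 49976 Hz.

49976 Hz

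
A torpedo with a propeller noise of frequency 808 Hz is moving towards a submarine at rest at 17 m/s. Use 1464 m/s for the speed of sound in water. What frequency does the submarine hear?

817 Hz

Moving source, stationary observer: f' = f · v/(v − v_s) since the source is approaching.
f' = 808 × 1464/(1464 − 17) = 808 × 1464/1447 ≈ 817 Hz.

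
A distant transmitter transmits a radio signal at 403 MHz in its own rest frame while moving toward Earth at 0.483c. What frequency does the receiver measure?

682.5 MHz

Relativistic Doppler for frequency: f' = f₀ · √((1 + β)/(1 − β)).
f' = 403 × √(1.4830/0.5170) = 403 × 1.69366 ≈ 682.5 MHz.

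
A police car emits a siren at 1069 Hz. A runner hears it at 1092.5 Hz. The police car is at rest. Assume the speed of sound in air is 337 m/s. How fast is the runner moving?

f' > f, so the runner is approaching.
f' = f · (v + v_o)/v ⇒ v_o = v · |f'/f − 1|.
v_o = 337 × |1092.5/1069 − 1| = 337 × 0.02198 ≈ 7.4 m/s.

7.4 m/s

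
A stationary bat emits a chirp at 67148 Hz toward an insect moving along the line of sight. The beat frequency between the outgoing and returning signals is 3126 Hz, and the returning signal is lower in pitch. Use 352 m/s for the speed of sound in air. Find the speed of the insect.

8.4 m/s

Double Doppler shift off a moving reflector: f₂ = f₀ · (v + u)/(v − u) (u > 0 toward emitter).
Returning signal is lower, so f₂ = f₀ − Δf = 67148 − 3126 = 64022 Hz.
Rearranging, u = v · (f₂ − f₀)/(f₂ + f₀) = 352 × -3126/131170 ≈ -8.4 m/s.
So the insect is moving at 8.4 m/s away from the emitter.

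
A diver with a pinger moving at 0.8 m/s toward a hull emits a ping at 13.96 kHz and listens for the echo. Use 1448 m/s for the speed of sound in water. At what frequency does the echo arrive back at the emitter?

13.98 kHz

The hull receives the sound from a moving source: f₁ = f₀ · v/(v − v_e) = 13.96 × 1448/1447.2 ≈ 13.97 kHz.
On the return leg the diver with a pinger is a moving observer: f₂ = f₁ · (v + v_e)/v = 13.97 × 1448.8/1448 ≈ 13.98 kHz.
Equivalently f₂ = f₀ · (v + v_e)/(v − v_e).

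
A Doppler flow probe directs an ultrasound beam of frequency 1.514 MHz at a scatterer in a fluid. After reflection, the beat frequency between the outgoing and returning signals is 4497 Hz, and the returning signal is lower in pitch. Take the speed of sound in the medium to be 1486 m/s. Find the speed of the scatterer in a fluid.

Double Doppler shift off a moving reflector: f₂ = f₀ · (v + u)/(v − u) (u > 0 toward emitter).
Returning signal is lower, so f₂ = f₀ − Δf = 1514000 − 4497 = 1509503 Hz.
Rearranging, u = v · (f₂ − f₀)/(f₂ + f₀) = 1486 × -4497/3023503 ≈ -2.21 m/s.
So the scatterer in a fluid is moving at 2.21 m/s away from the emitter.

2.21 m/s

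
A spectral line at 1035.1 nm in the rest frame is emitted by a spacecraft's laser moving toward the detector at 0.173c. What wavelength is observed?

869.1 nm

Relativistic Doppler for wavelength: λ' = λ₀ · √((1 − β)/(1 + β)).
λ' = 1035.1 × √(0.8270/1.1730) = 1035.1 × 0.83966 ≈ 869.1 nm.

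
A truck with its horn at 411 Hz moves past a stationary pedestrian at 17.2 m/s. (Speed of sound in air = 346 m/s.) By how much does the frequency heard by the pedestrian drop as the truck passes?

Approaching: f₁ = f · v/(v − v_s) = 411 × 346/328.8 ≈ 432.5 Hz.
Receding: f₂ = f · v/(v + v_s) = 411 × 346/363.2 ≈ 391.5 Hz.
Drop: f₁ − f₂ = 2f·v·v_s/(v² − v_s²) = 2 × 411 × 346 × 17.2/(346² − 17.2²) ≈ 41.0 Hz.

41.0 Hz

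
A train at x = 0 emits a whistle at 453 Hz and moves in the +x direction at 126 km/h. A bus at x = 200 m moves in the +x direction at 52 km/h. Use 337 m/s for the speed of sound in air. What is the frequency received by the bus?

484 Hz

126 km/h = 35 m/s; 52 km/h = 14.44 m/s.
The observer lies on the +x side, so the source is heading toward the observer and the observer is heading away from the source.
General Doppler shift: f' = f · (v − v_o)/(v − v_s).
f' = 453 × (337 − 14.44)/(337 − 35) = 453 × 322.56/302 ≈ 484 Hz.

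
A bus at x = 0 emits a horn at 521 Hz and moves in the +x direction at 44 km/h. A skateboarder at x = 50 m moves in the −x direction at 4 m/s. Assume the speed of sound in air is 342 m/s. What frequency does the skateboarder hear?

547 Hz

44 km/h = 12.22 m/s.
The observer lies on the +x side, so the source is heading toward the observer and the observer is heading toward the source.
Both move, so f' = f · (v + v_o)/(v − v_s).
f' = 521 × (342 + 4)/(342 − 12.22) = 521 × 346/329.78 ≈ 547 Hz.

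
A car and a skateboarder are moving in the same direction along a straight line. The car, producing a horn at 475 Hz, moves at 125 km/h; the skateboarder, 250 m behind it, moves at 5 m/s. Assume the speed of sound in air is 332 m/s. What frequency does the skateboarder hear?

437 Hz

125 km/h = 34.72 m/s.
The skateboarder is behind, so the car is moving away from it while the skateboarder is moving toward the car.
Both move, so f' = f · (v + v_o)/(v + v_s).
f' = 475 × (332 + 5)/(332 + 34.72) = 475 × 337/366.72 ≈ 437 Hz.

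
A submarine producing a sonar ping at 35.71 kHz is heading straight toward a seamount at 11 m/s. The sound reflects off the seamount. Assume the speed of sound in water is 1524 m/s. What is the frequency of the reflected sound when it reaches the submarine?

36.2 kHz

The seamount receives the sound from a moving source: f₁ = f₀ · v/(v − v_e) = 35.71 × 1524/1513 ≈ 36.0 kHz.
On the return leg the submarine is a moving observer: f₂ = f₁ · (v + v_e)/v = 36.0 × 1535/1524 ≈ 36.2 kHz.
Equivalently f₂ = f₀ · (v + v_e)/(v − v_e).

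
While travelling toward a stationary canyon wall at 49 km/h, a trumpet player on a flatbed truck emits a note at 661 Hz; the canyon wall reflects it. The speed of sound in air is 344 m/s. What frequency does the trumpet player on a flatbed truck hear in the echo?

715 Hz

49 km/h = 13.61 m/s.
The canyon wall receives the sound from a moving source: f₁ = f₀ · v/(v − v_e) = 661 × 344/330.39 ≈ 688 Hz.
On the return leg the trumpet player on a flatbed truck is a moving observer: f₂ = f₁ · (v + v_e)/v = 688 × 357.61/344 ≈ 715 Hz.
Equivalently f₂ = f₀ · (v + v_e)/(v − v_e).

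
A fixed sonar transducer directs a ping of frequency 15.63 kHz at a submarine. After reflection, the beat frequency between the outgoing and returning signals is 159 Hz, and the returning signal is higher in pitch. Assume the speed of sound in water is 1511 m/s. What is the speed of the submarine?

7.6 m/s

Double Doppler shift off a moving reflector: f₂ = f₀ · (v + u)/(v − u) (u > 0 toward emitter).
Returning signal is higher, so f₂ = f₀ + Δf = 15630 + 159 = 15789 Hz.
Rearranging, u = v · (f₂ − f₀)/(f₂ + f₀) = 1511 × 159/31419 ≈ 7.6 m/s.
So the submarine is moving at 7.6 m/s toward the emitter.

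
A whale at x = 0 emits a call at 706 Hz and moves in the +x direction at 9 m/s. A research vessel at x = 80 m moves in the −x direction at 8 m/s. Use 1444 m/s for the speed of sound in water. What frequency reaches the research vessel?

The observer lies on the +x side, so the source is heading toward the observer and the observer is heading toward the source.
General Doppler shift: f' = f · (v + v_o)/(v − v_s).
f' = 706 × (1444 + 8)/(1444 − 9) = 706 × 1452/1435 ≈ 714 Hz.

714 Hz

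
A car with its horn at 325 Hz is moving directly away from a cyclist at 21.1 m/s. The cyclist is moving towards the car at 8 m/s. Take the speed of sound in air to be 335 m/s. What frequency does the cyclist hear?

313 Hz

General Doppler shift: f' = f · (v + v_o)/(v + v_s).
f' = 325 × (335 + 8)/(335 + 21.1) = 325 × 343/356.1 ≈ 313 Hz.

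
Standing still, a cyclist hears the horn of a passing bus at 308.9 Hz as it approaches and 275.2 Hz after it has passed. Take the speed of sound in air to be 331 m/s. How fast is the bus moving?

19.1 m/s

f₁/f₂ = (v + v_s)/(v − v_s), so v_s = v · (f₁ − f₂)/(f₁ + f₂).
v_s = 331 × (308.9 − 275.2)/(308.9 + 275.2) = 331 × 33.7/584.1 ≈ 19.1 m/s.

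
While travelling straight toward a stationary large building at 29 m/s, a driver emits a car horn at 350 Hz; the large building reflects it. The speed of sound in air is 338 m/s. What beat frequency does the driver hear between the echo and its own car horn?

The large building receives the sound from a moving source: f₁ = f₀ · v/(v − v_e) = 350 × 338/309 ≈ 382.8 Hz.
On the return leg the driver is a moving observer: f₂ = f₁ · (v + v_e)/v = 382.8 × 367/338 ≈ 415.7 Hz.
Beat against the emitted tone: |f₂ − f₀| = 2v_e·f₀/(v − v_e) = 2 × 29 × 350/309 ≈ 66 Hz.

66 Hz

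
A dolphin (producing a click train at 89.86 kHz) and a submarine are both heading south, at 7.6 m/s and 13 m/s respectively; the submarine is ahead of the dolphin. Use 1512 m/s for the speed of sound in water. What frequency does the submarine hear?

89.5 kHz

The submarine is ahead, so the dolphin is moving toward it while the submarine is moving away from the dolphin.
Both move, so f' = f · (v − v_o)/(v − v_s).
f' = 89.86 × (1512 − 13)/(1512 − 7.6) = 89.86 × 1499/1504.4 ≈ 89.5 kHz.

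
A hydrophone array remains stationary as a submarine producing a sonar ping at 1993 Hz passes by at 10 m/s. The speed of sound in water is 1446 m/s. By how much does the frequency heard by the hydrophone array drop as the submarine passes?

27.6 Hz

Approaching: f₁ = f · v/(v − v_s) = 1993 × 1446/1436 ≈ 2006.9 Hz.
Receding: f₂ = f · v/(v + v_s) = 1993 × 1446/1456 ≈ 1979.3 Hz.
Drop: f₁ − f₂ = 2f·v·v_s/(v² − v_s²) = 2 × 1993 × 1446 × 10/(1446² − 10²) ≈ 27.6 Hz.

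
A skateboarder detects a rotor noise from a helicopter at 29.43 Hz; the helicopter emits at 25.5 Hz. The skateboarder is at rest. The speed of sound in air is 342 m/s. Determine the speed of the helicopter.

f' > f, so the helicopter is approaching.
f' = f · v/(v − v_s) ⇒ v_s = v · |1 − f/f'|.
v_s = 342 × |1 − 25.5/29.43| = 342 × 0.1335 ≈ 46 m/s.

46 m/s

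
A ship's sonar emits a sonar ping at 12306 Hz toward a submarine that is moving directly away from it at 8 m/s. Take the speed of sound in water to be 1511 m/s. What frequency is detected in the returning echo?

The submarine first receives the wave as a moving observer: f₁ = f₀ · (v − u)/v = 12306 × (1511 − 8)/1511 ≈ 12241 Hz.
On reflection it acts as a source moving away from the stationary detector: f₂ = f₁ · v/(v + u) = 12241 × 1511/1519 ≈ 12176 Hz.

12176 Hz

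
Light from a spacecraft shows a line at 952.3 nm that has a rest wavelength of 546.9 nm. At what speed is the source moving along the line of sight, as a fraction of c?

0.504c

λ'/λ₀ = 1.7413 > 1 (redshift), so the source is receding.
λ'/λ₀ = √((1 + β)/(1 − β)) for a receding source ⇒ β = (r² − 1)/(r² + 1) with r = λ'/λ₀.
β = (3.0320 − 1)/(3.0320 + 1) ≈ 0.504.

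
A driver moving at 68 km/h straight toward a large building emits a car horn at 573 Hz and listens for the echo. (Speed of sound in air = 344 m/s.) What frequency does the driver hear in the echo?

68 km/h = 18.89 m/s.
The large building receives the sound from a moving source: f₁ = f₀ · v/(v − v_e) = 573 × 344/325.11 ≈ 606 Hz.
On the return leg the driver is a moving observer: f₂ = f₁ · (v + v_e)/v = 606 × 362.89/344 ≈ 640 Hz.

640 Hz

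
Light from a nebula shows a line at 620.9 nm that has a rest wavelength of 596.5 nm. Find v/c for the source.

λ'/λ₀ = 1.0409 > 1 (redshift), so the source is receding.
λ'/λ₀ = √((1 + β)/(1 − β)) for a receding source ⇒ β = (r² − 1)/(r² + 1) with r = λ'/λ₀.
β = (1.0835 − 1)/(1.0835 + 1) ≈ 0.040.

0.040c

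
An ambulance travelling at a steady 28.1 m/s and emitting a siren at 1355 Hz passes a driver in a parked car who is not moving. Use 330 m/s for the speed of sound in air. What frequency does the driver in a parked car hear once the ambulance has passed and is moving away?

Receding: f₂ = f · v/(v + v_s) = 1355 × 330/358.1 ≈ 1249 Hz.

1249 Hz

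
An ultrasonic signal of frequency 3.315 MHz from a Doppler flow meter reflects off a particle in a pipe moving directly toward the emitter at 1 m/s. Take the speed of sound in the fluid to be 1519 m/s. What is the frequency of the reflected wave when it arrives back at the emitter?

3.319 MHz

At the particle in a pipe (a moving observer), f₁ = f₀ · (v + u)/v = 3.315 × 1520/1519 ≈ 3.317 MHz.
The reflection then acts as a moving source: f₂ = f₁ · v/(v − u) ≈ 3.319 MHz.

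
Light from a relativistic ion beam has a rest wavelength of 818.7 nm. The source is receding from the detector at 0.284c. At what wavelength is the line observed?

Relativistic Doppler for wavelength: λ' = λ₀ · √((1 + β)/(1 − β)).
λ' = 818.7 × √(1.2840/0.7160) = 818.7 × 1.33914 ≈ 1096.4 nm.

1096.4 nm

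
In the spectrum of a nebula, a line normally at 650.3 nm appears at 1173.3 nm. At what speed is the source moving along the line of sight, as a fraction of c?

0.530

λ'/λ₀ = 1.8042 > 1 (redshift), so the source is receding.
λ'/λ₀ = √((1 + β)/(1 − β)) for a receding source ⇒ β = (r² − 1)/(r² + 1) with r = λ'/λ₀.
β = (3.2553 − 1)/(3.2553 + 1) ≈ 0.530.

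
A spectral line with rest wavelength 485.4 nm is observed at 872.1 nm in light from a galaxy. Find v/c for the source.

0.527

λ'/λ₀ = 1.7967 > 1 (redshift), so the source is receding.
λ'/λ₀ = √((1 + β)/(1 − β)) for a receding source ⇒ β = (r² − 1)/(r² + 1) with r = λ'/λ₀.
β = (3.2280 − 1)/(3.2280 + 1) ≈ 0.527.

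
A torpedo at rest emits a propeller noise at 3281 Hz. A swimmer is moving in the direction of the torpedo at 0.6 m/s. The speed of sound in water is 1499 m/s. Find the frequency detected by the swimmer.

3282 Hz

Only the observer moves, toward the source, so f' = f · (v + v_o)/v.
f' = 3281 × (1499 + 0.6)/1499 = 3281 × 1499.6/1499 ≈ 3282 Hz.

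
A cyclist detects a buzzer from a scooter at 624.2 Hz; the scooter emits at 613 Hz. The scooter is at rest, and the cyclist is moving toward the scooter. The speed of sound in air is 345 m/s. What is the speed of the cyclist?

6.3 m/s

f' = f · (v + v_o)/v ⇒ v_o = v · |f'/f − 1|.
v_o = 345 × |624.2/613 − 1| = 345 × 0.01827 ≈ 6.3 m/s.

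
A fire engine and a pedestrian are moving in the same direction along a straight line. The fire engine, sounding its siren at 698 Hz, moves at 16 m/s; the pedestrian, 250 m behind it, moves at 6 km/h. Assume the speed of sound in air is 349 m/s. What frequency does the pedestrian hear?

671 Hz

6 km/h = 1.667 m/s.
The pedestrian is behind, so the fire engine is moving away from it while the pedestrian is moving toward the fire engine.
General Doppler shift: f' = f · (v + v_o)/(v + v_s).
f' = 698 × (349 + 1.667)/(349 + 16) = 698 × 350.67/365 ≈ 671 Hz.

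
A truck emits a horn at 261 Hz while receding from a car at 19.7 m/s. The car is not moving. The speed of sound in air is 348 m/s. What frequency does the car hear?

Moving source, stationary observer: f' = f · v/(v + v_s) since the source is receding.
f' = 261 × 348/(348 + 19.7) = 261 × 348/367.7 ≈ 247 Hz.

247 Hz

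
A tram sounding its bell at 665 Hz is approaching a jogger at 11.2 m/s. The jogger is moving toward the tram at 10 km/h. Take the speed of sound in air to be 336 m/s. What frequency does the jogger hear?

10 km/h = 2.778 m/s.
With source approaching and observer approaching, f' = f · (v + v_o)/(v − v_s).
f' = 665 × (336 + 2.778)/(336 − 11.2) = 665 × 338.78/324.8 ≈ 694 Hz.

694 Hz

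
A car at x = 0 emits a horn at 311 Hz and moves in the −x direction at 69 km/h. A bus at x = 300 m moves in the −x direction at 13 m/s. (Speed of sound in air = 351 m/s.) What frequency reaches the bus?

306 Hz

69 km/h = 19.17 m/s.
The observer lies on the +x side, so the source is heading away from the observer and the observer is heading toward the source.
Both move, so f' = f · (v + v_o)/(v + v_s).
f' = 311 × (351 + 13)/(351 + 19.17) = 311 × 364/370.17 ≈ 306 Hz.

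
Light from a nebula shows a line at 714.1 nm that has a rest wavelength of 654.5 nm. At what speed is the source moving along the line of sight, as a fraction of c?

0.087

λ'/λ₀ = 1.0911 > 1 (redshift), so the source is receding.
λ'/λ₀ = √((1 + β)/(1 − β)) for a receding source ⇒ β = (r² − 1)/(r² + 1) with r = λ'/λ₀.
β = (1.1904 − 1)/(1.1904 + 1) ≈ 0.087.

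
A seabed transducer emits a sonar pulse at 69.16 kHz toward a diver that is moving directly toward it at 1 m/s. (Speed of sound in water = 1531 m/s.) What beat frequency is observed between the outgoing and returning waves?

The diver first receives the wave as a moving observer: f₁ = f₀ · (v + u)/v = 69.16 × (1531 + 1)/1531 ≈ 69.2052 kHz.
On reflection it acts as a source moving toward the stationary detector: f₂ = f₁ · v/(v − u) = 69.2052 × 1531/1530 ≈ 69.2504 kHz.
Beat frequency (with f₀ = 69160 Hz): |f₂ − f₀| = 2u·f₀/(v − u) = 2 × 1 × 69160/1530 ≈ 90 Hz.

90 Hz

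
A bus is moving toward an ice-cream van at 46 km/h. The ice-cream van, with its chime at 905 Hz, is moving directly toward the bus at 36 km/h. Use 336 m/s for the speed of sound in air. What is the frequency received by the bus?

36 km/h = 10 m/s; 46 km/h = 12.78 m/s.
General Doppler shift: f' = f · (v + v_o)/(v − v_s).
f' = 905 × (336 + 12.78)/(336 − 10) = 905 × 348.78/326 ≈ 968 Hz.

968 Hz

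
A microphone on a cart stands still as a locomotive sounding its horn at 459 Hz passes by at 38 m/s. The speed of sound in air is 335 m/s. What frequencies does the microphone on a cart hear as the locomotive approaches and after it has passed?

Approaching: f₁ = f · v/(v − v_s) = 459 × 335/297 ≈ 518 Hz.
Receding: f₂ = f · v/(v + v_s) = 459 × 335/373 ≈ 412 Hz.

518 Hz approaching; 412 Hz receding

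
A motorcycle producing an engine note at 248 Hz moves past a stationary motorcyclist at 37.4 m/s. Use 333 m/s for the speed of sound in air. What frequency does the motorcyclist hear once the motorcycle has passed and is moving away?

Receding: f₂ = f · v/(v + v_s) = 248 × 333/370.4 ≈ 223 Hz.

223 Hz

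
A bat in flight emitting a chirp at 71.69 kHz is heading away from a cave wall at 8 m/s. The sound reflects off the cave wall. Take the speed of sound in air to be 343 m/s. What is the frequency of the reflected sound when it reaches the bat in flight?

The cave wall receives the sound from a moving source: f₁ = f₀ · v/(v + v_e) = 71.69 × 343/351 ≈ 70.1 kHz.
On the return leg the bat in flight is a moving observer: f₂ = f₁ · (v − v_e)/v = 70.1 × 335/343 ≈ 68.4 kHz.

68.4 kHz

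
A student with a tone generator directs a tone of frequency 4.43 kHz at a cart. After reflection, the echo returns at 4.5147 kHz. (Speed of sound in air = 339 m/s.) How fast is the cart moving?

3.2 m/s

Double Doppler shift off a moving reflector: f₂ = f₀ · (v + u)/(v − u) (u > 0 toward emitter).
Rearranging, u = v · (f₂ − f₀)/(f₂ + f₀) = 339 × 0.0847/8.9447 ≈ 3.2 m/s.
So the cart is moving at 3.2 m/s toward the emitter.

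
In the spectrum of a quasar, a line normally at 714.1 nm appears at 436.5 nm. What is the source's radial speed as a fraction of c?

λ'/λ₀ = 0.6113 < 1 (blueshift), so the source is approaching.
λ'/λ₀ = √((1 − β)/(1 + β)) for an approaching source ⇒ β = (1 − r²)/(1 + r²) with r = λ'/λ₀.
β = (1 − 0.3736)/(1 + 0.3736) ≈ 0.456.

0.456c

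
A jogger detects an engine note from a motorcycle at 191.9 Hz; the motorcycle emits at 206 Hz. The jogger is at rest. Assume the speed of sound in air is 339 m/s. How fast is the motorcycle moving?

f' < f, so the motorcycle is receding.
f' = f · v/(v + v_s) ⇒ v_s = v · |1 − f/f'|.
v_s = 339 × |1 − 206/191.9| = 339 × 0.07348 ≈ 24.9 m/s.

24.9 m/s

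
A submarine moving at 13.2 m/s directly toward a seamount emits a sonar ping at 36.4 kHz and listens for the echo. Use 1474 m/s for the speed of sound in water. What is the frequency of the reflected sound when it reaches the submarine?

The seamount receives the sound from a moving source: f₁ = f₀ · v/(v − v_e) = 36.4 × 1474/1460.8 ≈ 36.7 kHz.
On the return leg the submarine is a moving observer: f₂ = f₁ · (v + v_e)/v = 36.7 × 1487.2/1474 ≈ 37.1 kHz.
Equivalently f₂ = f₀ · (v + v_e)/(v − v_e).

37.1 kHz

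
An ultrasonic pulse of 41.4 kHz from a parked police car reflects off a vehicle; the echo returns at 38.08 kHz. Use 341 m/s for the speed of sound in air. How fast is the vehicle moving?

14.2 m/s

Double Doppler shift off a moving reflector: f₂ = f₀ · (v + u)/(v − u) (u > 0 toward emitter).
Rearranging, u = v · (f₂ − f₀)/(f₂ + f₀) = 341 × -3.32/79.48 ≈ -14.2 m/s.
So the vehicle is moving at 14.2 m/s away from the emitter.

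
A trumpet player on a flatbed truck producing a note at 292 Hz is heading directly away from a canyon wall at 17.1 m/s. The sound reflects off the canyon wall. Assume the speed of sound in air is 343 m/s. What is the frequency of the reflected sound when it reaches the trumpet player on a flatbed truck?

264 Hz

The canyon wall receives the sound from a moving source: f₁ = f₀ · v/(v + v_e) = 292 × 343/360.1 ≈ 278 Hz.
On the return leg the trumpet player on a flatbed truck is a moving observer: f₂ = f₁ · (v − v_e)/v = 278 × 325.9/343 ≈ 264 Hz.
Equivalently f₂ = f₀ · (v − v_e)/(v + v_e).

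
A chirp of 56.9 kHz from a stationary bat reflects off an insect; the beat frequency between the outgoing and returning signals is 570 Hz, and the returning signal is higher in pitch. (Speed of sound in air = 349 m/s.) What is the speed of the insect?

Double Doppler shift off a moving reflector: f₂ = f₀ · (v + u)/(v − u) (u > 0 toward emitter).
Returning signal is higher, so f₂ = f₀ + Δf = 56900 + 570 = 57470 Hz.
Rearranging, u = v · (f₂ − f₀)/(f₂ + f₀) = 349 × 570/114370 ≈ 1.74 m/s.
So the insect is moving at 1.74 m/s toward the emitter.

1.74 m/s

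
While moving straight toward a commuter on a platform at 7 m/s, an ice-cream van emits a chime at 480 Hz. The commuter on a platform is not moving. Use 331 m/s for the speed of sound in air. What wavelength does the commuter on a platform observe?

67.5 cm

With the source moving toward a stationary observer, f' = f · v/(v − v_s).
f' = 480 × 331/(331 − 7) ≈ 490 Hz.
λ' = v/f' = 331/490.37 ≈ 67.5 cm.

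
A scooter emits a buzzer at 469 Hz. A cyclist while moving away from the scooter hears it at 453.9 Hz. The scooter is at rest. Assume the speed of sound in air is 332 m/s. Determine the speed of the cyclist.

10.7 m/s

f' = f · (v − v_o)/v ⇒ v_o = v · |f'/f − 1|.
v_o = 332 × |453.9/469 − 1| = 332 × 0.0322 ≈ 10.7 m/s.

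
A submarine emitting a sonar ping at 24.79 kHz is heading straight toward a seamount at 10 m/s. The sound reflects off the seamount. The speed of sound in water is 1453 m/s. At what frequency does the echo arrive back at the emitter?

The seamount receives the sound from a moving source: f₁ = f₀ · v/(v − v_e) = 24.79 × 1453/1443 ≈ 25.0 kHz.
On the return leg the submarine is a moving observer: f₂ = f₁ · (v + v_e)/v = 25.0 × 1463/1453 ≈ 25.1 kHz.

25.1 kHz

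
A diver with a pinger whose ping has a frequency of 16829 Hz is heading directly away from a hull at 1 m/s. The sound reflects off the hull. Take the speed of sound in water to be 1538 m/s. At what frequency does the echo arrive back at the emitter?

16807 Hz

The hull receives the sound from a moving source: f₁ = f₀ · v/(v + v_e) = 16829 × 1538/1539 ≈ 16818 Hz.
On the return leg the diver with a pinger is a moving observer: f₂ = f₁ · (v − v_e)/v = 16818 × 1537/1538 ≈ 16807 Hz.
Equivalently f₂ = f₀ · (v − v_e)/(v + v_e).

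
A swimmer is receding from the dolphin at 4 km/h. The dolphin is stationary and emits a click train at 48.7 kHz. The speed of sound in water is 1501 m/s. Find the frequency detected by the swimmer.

4 km/h = 1.111 m/s.
Only the observer moves, away from the source, so f' = f · (v − v_o)/v.
f' = 48.7 × (1501 − 1.111)/1501 = 48.7 × 1499.9/1501 ≈ 48.7 kHz.

48.7 kHz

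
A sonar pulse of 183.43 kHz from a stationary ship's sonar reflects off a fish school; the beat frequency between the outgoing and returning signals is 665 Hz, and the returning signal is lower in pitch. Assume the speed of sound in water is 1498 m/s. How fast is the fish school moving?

Double Doppler shift off a moving reflector: f₂ = f₀ · (v + u)/(v − u) (u > 0 toward emitter).
Returning signal is lower, so f₂ = f₀ − Δf = 183430 − 665 = 182765 Hz.
Rearranging, u = v · (f₂ − f₀)/(f₂ + f₀) = 1498 × -665/366195 ≈ -2.72 m/s.
So the fish school is moving at 2.72 m/s away from the emitter.

2.72 m/s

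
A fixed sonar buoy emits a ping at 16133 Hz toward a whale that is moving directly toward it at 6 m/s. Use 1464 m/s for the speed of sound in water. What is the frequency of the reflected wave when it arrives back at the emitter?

At the whale (a moving observer), f₁ = f₀ · (v + u)/v = 16133 × 1470/1464 ≈ 16199 Hz.
On reflection it acts as a source moving toward the stationary detector: f₂ = f₁ · v/(v − u) = 16199 × 1464/1458 ≈ 16266 Hz.

16266 Hz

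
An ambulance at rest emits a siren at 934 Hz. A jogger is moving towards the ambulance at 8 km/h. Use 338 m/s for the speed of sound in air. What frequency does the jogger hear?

8 km/h = 2.222 m/s.
Only the observer moves, toward the source, so f' = f · (v + v_o)/v.
f' = 934 × (338 + 2.222)/338 = 934 × 340.22/338 ≈ 940 Hz.

940 Hz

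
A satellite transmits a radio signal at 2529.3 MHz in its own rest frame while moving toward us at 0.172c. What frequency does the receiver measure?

3009.2 MHz

Relativistic Doppler for frequency: f' = f₀ · √((1 + β)/(1 − β)).
f' = 2529.3 × √(1.1720/0.8280) = 2529.3 × 1.18973 ≈ 3009.2 MHz.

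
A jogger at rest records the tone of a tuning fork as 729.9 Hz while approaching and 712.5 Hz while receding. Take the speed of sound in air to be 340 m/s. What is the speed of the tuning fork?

f₁/f₂ = (v + v_s)/(v − v_s), so v_s = v · (f₁ − f₂)/(f₁ + f₂).
v_s = 340 × (729.9 − 712.5)/(729.9 + 712.5) = 340 × 17.4/1442.4 ≈ 4.1 m/s.

4.1 m/s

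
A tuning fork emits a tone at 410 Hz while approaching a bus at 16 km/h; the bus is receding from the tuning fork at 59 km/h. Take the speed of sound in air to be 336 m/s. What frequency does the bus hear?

16 km/h = 4.444 m/s; 59 km/h = 16.39 m/s.
With source approaching and observer receding, f' = f · (v − v_o)/(v − v_s).
f' = 410 × (336 − 16.39)/(336 − 4.444) = 410 × 319.61/331.56 ≈ 395 Hz.

395 Hz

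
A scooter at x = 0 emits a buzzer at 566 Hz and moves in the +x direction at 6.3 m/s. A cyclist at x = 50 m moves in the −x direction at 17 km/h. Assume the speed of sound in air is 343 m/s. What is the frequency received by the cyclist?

585 Hz

17 km/h = 4.722 m/s.
The observer lies on the +x side, so the source is heading toward the observer and the observer is heading toward the source.
With source approaching and observer approaching, f' = f · (v + v_o)/(v − v_s).
f' = 566 × (343 + 4.722)/(343 − 6.3) = 566 × 347.72/336.7 ≈ 585 Hz.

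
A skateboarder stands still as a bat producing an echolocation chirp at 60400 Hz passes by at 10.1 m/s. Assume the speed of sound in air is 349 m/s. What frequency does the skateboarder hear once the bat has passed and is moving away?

Receding: f₂ = f · v/(v + v_s) = 60400 × 349/359.1 ≈ 58701 Hz.

58701 Hz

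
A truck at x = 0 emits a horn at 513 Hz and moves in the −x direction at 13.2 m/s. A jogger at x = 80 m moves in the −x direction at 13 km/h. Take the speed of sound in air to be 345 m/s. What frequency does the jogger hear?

13 km/h = 3.611 m/s.
The observer lies on the +x side, so the source is heading away from the observer and the observer is heading toward the source.
General Doppler shift: f' = f · (v + v_o)/(v + v_s).
f' = 513 × (345 + 3.611)/(345 + 13.2) = 513 × 348.61/358.2 ≈ 499 Hz.

499 Hz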